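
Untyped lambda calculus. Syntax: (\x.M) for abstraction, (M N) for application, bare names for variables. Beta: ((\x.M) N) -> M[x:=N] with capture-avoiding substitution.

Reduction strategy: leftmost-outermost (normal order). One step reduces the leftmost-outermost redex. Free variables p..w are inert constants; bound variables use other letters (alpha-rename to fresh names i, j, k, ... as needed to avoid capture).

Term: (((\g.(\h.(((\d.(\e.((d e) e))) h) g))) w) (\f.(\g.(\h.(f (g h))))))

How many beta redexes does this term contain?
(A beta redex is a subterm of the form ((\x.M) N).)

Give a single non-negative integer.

Term: (((\g.(\h.(((\d.(\e.((d e) e))) h) g))) w) (\f.(\g.(\h.(f (g h))))))
  Redex: ((\g.(\h.(((\d.(\e.((d e) e))) h) g))) w)
  Redex: ((\d.(\e.((d e) e))) h)
Total redexes: 2

Answer: 2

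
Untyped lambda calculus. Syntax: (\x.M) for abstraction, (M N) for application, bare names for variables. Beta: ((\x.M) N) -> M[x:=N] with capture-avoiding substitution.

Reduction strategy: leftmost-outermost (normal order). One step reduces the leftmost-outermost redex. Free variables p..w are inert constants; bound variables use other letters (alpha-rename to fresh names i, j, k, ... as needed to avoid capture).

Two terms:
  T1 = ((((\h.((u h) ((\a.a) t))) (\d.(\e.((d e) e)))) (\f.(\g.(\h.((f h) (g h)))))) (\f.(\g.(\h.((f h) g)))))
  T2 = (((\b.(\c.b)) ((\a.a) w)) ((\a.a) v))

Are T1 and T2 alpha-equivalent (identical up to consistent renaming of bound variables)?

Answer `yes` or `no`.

Answer: no

Derivation:
Term 1: ((((\h.((u h) ((\a.a) t))) (\d.(\e.((d e) e)))) (\f.(\g.(\h.((f h) (g h)))))) (\f.(\g.(\h.((f h) g)))))
Term 2: (((\b.(\c.b)) ((\a.a) w)) ((\a.a) v))
Alpha-equivalence: compare structure up to binder renaming.
Result: False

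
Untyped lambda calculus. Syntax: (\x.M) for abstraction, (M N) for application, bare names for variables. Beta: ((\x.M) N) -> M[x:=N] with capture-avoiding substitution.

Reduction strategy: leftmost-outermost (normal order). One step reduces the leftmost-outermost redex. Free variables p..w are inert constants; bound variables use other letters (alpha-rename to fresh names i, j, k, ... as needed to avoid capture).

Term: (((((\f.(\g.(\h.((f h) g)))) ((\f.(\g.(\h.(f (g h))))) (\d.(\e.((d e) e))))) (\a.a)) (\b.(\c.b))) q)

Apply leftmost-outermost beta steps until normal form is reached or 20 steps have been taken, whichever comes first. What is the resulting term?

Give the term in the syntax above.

Step 0: (((((\f.(\g.(\h.((f h) g)))) ((\f.(\g.(\h.(f (g h))))) (\d.(\e.((d e) e))))) (\a.a)) (\b.(\c.b))) q)
Step 1: ((((\g.(\h.((((\f.(\g.(\h.(f (g h))))) (\d.(\e.((d e) e)))) h) g))) (\a.a)) (\b.(\c.b))) q)
Step 2: (((\h.((((\f.(\g.(\h.(f (g h))))) (\d.(\e.((d e) e)))) h) (\a.a))) (\b.(\c.b))) q)
Step 3: (((((\f.(\g.(\h.(f (g h))))) (\d.(\e.((d e) e)))) (\b.(\c.b))) (\a.a)) q)
Step 4: ((((\g.(\h.((\d.(\e.((d e) e))) (g h)))) (\b.(\c.b))) (\a.a)) q)
Step 5: (((\h.((\d.(\e.((d e) e))) ((\b.(\c.b)) h))) (\a.a)) q)
Step 6: (((\d.(\e.((d e) e))) ((\b.(\c.b)) (\a.a))) q)
Step 7: ((\e.((((\b.(\c.b)) (\a.a)) e) e)) q)
Step 8: ((((\b.(\c.b)) (\a.a)) q) q)
Step 9: (((\c.(\a.a)) q) q)
Step 10: ((\a.a) q)
Step 11: q

Answer: q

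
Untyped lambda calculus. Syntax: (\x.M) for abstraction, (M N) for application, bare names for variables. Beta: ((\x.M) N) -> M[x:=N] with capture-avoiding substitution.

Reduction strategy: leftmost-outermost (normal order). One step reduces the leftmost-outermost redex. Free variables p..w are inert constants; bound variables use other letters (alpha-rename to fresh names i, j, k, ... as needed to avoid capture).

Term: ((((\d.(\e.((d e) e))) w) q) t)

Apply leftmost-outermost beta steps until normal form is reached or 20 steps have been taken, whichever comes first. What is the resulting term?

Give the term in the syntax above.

Answer: (((w q) q) t)

Derivation:
Step 0: ((((\d.(\e.((d e) e))) w) q) t)
Step 1: (((\e.((w e) e)) q) t)
Step 2: (((w q) q) t)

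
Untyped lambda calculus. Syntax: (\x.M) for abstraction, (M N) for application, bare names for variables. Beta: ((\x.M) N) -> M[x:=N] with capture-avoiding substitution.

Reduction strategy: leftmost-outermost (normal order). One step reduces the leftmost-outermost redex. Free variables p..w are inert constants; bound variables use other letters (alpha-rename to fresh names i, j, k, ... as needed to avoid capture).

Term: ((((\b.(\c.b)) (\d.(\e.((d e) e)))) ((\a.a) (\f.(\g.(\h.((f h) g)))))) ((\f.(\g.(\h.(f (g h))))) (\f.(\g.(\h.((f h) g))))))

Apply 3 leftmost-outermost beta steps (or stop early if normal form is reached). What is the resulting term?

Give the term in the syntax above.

Answer: (\e.((((\f.(\g.(\h.(f (g h))))) (\f.(\g.(\h.((f h) g))))) e) e))

Derivation:
Step 0: ((((\b.(\c.b)) (\d.(\e.((d e) e)))) ((\a.a) (\f.(\g.(\h.((f h) g)))))) ((\f.(\g.(\h.(f (g h))))) (\f.(\g.(\h.((f h) g))))))
Step 1: (((\c.(\d.(\e.((d e) e)))) ((\a.a) (\f.(\g.(\h.((f h) g)))))) ((\f.(\g.(\h.(f (g h))))) (\f.(\g.(\h.((f h) g))))))
Step 2: ((\d.(\e.((d e) e))) ((\f.(\g.(\h.(f (g h))))) (\f.(\g.(\h.((f h) g))))))
Step 3: (\e.((((\f.(\g.(\h.(f (g h))))) (\f.(\g.(\h.((f h) g))))) e) e))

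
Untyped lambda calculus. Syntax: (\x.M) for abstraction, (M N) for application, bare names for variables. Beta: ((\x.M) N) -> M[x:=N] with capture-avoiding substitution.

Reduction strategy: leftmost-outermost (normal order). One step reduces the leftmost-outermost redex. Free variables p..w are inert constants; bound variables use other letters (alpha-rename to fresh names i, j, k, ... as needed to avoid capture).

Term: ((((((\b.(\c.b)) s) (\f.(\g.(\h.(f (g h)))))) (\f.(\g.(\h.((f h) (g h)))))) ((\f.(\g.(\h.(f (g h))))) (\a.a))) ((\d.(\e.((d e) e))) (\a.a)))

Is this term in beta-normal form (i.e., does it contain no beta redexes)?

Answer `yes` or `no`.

Answer: no

Derivation:
Term: ((((((\b.(\c.b)) s) (\f.(\g.(\h.(f (g h)))))) (\f.(\g.(\h.((f h) (g h)))))) ((\f.(\g.(\h.(f (g h))))) (\a.a))) ((\d.(\e.((d e) e))) (\a.a)))
Found 3 beta redex(es).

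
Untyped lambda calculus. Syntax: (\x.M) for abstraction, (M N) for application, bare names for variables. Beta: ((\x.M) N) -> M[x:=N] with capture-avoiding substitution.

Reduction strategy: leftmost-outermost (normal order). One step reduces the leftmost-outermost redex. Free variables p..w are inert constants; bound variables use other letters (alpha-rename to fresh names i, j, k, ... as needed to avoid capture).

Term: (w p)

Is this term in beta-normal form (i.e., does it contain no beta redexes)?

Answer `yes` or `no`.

Answer: yes

Derivation:
Term: (w p)
No beta redexes found.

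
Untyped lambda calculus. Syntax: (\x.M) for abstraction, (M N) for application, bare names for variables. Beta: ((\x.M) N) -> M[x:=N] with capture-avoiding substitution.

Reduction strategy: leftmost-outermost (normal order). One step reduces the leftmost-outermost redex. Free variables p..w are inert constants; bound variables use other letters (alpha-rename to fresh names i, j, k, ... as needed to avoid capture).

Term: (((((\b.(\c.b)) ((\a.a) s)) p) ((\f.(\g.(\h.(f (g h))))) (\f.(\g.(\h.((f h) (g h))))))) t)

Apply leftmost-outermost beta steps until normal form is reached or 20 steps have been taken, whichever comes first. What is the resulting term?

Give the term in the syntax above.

Answer: ((s (\g.(\h.(\i.(\j.(((g h) j) (i j))))))) t)

Derivation:
Step 0: (((((\b.(\c.b)) ((\a.a) s)) p) ((\f.(\g.(\h.(f (g h))))) (\f.(\g.(\h.((f h) (g h))))))) t)
Step 1: ((((\c.((\a.a) s)) p) ((\f.(\g.(\h.(f (g h))))) (\f.(\g.(\h.((f h) (g h))))))) t)
Step 2: ((((\a.a) s) ((\f.(\g.(\h.(f (g h))))) (\f.(\g.(\h.((f h) (g h))))))) t)
Step 3: ((s ((\f.(\g.(\h.(f (g h))))) (\f.(\g.(\h.((f h) (g h))))))) t)
Step 4: ((s (\g.(\h.((\f.(\g.(\h.((f h) (g h))))) (g h))))) t)
Step 5: ((s (\g.(\h.(\i.(\j.(((g h) j) (i j))))))) t)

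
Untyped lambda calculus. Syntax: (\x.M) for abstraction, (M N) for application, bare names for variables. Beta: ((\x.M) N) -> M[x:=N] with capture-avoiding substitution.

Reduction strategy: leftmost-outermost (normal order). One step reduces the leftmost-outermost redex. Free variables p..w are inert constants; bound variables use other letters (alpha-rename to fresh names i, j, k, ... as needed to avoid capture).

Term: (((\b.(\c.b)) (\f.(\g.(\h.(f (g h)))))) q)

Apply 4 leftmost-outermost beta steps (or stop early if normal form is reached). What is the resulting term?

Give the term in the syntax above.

Answer: (\f.(\g.(\h.(f (g h)))))

Derivation:
Step 0: (((\b.(\c.b)) (\f.(\g.(\h.(f (g h)))))) q)
Step 1: ((\c.(\f.(\g.(\h.(f (g h)))))) q)
Step 2: (\f.(\g.(\h.(f (g h)))))
Step 3: (normal form reached)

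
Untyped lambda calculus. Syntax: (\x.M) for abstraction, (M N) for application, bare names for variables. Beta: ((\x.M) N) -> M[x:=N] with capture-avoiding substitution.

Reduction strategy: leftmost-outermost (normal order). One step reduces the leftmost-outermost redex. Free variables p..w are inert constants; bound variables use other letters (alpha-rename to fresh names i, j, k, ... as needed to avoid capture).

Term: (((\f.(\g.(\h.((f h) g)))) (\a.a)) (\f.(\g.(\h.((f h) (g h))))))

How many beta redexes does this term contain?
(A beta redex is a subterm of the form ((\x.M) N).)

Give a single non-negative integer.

Term: (((\f.(\g.(\h.((f h) g)))) (\a.a)) (\f.(\g.(\h.((f h) (g h))))))
  Redex: ((\f.(\g.(\h.((f h) g)))) (\a.a))
Total redexes: 1

Answer: 1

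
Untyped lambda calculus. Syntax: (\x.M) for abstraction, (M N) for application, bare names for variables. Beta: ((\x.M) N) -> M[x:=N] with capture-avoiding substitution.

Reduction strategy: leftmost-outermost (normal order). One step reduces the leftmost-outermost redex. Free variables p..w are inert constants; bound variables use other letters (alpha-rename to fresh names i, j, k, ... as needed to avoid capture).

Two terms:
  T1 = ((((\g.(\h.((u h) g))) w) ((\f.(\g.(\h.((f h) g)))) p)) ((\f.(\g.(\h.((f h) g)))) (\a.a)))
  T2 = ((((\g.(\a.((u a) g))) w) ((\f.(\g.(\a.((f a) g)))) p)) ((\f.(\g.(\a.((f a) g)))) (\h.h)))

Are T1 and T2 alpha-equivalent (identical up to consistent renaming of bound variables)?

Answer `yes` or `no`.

Term 1: ((((\g.(\h.((u h) g))) w) ((\f.(\g.(\h.((f h) g)))) p)) ((\f.(\g.(\h.((f h) g)))) (\a.a)))
Term 2: ((((\g.(\a.((u a) g))) w) ((\f.(\g.(\a.((f a) g)))) p)) ((\f.(\g.(\a.((f a) g)))) (\h.h)))
Alpha-equivalence: compare structure up to binder renaming.
Result: True

Answer: yes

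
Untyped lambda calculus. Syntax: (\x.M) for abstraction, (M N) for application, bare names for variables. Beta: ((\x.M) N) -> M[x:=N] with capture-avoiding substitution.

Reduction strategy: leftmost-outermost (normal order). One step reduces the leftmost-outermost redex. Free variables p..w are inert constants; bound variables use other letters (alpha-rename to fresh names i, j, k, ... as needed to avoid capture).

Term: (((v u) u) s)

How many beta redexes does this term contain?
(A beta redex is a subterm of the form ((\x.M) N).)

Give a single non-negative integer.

Term: (((v u) u) s)
  (no redexes)
Total redexes: 0

Answer: 0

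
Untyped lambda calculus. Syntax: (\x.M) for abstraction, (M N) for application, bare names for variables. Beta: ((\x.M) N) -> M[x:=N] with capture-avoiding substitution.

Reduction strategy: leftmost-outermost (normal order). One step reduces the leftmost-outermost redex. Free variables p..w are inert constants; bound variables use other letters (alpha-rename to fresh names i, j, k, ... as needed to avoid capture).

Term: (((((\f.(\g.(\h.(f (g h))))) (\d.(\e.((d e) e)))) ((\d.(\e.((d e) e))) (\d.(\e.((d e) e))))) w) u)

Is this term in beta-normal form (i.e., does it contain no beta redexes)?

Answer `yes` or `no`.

Term: (((((\f.(\g.(\h.(f (g h))))) (\d.(\e.((d e) e)))) ((\d.(\e.((d e) e))) (\d.(\e.((d e) e))))) w) u)
Found 2 beta redex(es).

Answer: no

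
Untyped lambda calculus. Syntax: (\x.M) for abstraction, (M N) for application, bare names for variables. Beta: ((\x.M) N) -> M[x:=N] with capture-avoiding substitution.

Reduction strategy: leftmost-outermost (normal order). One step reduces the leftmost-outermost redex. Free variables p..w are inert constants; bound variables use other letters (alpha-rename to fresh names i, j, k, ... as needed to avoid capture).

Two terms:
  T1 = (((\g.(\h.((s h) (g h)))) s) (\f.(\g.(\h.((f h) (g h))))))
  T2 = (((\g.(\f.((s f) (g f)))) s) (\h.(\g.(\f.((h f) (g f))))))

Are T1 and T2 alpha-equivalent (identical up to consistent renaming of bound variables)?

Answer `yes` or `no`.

Answer: yes

Derivation:
Term 1: (((\g.(\h.((s h) (g h)))) s) (\f.(\g.(\h.((f h) (g h))))))
Term 2: (((\g.(\f.((s f) (g f)))) s) (\h.(\g.(\f.((h f) (g f))))))
Alpha-equivalence: compare structure up to binder renaming.
Result: True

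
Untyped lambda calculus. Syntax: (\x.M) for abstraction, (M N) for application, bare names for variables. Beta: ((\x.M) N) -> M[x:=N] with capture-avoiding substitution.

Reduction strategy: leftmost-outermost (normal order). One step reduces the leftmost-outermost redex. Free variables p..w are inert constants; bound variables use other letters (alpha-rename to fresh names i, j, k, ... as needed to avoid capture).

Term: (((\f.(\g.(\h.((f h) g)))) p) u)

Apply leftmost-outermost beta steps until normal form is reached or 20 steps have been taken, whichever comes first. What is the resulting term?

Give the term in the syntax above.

Answer: (\h.((p h) u))

Derivation:
Step 0: (((\f.(\g.(\h.((f h) g)))) p) u)
Step 1: ((\g.(\h.((p h) g))) u)
Step 2: (\h.((p h) u))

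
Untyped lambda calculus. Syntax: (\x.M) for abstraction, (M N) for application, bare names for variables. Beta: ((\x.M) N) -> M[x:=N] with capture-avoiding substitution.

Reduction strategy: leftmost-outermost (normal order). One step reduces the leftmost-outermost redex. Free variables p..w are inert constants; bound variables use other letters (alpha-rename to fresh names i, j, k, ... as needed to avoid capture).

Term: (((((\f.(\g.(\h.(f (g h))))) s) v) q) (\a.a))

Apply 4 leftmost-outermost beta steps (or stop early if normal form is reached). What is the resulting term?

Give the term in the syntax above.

Step 0: (((((\f.(\g.(\h.(f (g h))))) s) v) q) (\a.a))
Step 1: ((((\g.(\h.(s (g h)))) v) q) (\a.a))
Step 2: (((\h.(s (v h))) q) (\a.a))
Step 3: ((s (v q)) (\a.a))
Step 4: (normal form reached)

Answer: ((s (v q)) (\a.a))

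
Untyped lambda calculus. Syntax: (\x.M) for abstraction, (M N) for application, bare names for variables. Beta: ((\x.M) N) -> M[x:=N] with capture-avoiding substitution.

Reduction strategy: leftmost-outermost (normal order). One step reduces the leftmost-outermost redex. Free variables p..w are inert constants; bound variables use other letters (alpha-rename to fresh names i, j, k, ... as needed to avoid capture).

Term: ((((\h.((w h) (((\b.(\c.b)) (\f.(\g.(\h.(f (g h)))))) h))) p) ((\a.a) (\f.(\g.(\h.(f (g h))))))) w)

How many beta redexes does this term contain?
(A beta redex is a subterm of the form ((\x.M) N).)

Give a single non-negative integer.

Term: ((((\h.((w h) (((\b.(\c.b)) (\f.(\g.(\h.(f (g h)))))) h))) p) ((\a.a) (\f.(\g.(\h.(f (g h))))))) w)
  Redex: ((\h.((w h) (((\b.(\c.b)) (\f.(\g.(\h.(f (g h)))))) h))) p)
  Redex: ((\b.(\c.b)) (\f.(\g.(\h.(f (g h))))))
  Redex: ((\a.a) (\f.(\g.(\h.(f (g h))))))
Total redexes: 3

Answer: 3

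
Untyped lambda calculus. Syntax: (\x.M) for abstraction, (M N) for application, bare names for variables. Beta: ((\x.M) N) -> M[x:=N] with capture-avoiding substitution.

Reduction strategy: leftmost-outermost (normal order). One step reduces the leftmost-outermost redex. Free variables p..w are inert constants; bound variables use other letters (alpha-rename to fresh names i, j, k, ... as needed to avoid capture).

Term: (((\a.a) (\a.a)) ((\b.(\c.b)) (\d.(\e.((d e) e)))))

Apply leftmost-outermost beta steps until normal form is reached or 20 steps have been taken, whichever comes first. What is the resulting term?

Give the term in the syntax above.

Answer: (\c.(\d.(\e.((d e) e))))

Derivation:
Step 0: (((\a.a) (\a.a)) ((\b.(\c.b)) (\d.(\e.((d e) e)))))
Step 1: ((\a.a) ((\b.(\c.b)) (\d.(\e.((d e) e)))))
Step 2: ((\b.(\c.b)) (\d.(\e.((d e) e))))
Step 3: (\c.(\d.(\e.((d e) e))))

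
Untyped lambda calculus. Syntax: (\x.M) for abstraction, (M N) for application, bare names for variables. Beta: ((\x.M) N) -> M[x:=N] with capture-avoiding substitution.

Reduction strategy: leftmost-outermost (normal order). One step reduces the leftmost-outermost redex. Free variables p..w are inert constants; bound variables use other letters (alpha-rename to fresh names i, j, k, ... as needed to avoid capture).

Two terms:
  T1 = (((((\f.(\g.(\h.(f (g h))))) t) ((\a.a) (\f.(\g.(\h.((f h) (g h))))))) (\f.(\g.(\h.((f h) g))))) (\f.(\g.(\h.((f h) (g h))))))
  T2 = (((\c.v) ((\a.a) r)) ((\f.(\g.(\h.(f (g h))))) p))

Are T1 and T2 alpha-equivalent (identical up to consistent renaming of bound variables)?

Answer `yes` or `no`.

Answer: no

Derivation:
Term 1: (((((\f.(\g.(\h.(f (g h))))) t) ((\a.a) (\f.(\g.(\h.((f h) (g h))))))) (\f.(\g.(\h.((f h) g))))) (\f.(\g.(\h.((f h) (g h))))))
Term 2: (((\c.v) ((\a.a) r)) ((\f.(\g.(\h.(f (g h))))) p))
Alpha-equivalence: compare structure up to binder renaming.
Result: False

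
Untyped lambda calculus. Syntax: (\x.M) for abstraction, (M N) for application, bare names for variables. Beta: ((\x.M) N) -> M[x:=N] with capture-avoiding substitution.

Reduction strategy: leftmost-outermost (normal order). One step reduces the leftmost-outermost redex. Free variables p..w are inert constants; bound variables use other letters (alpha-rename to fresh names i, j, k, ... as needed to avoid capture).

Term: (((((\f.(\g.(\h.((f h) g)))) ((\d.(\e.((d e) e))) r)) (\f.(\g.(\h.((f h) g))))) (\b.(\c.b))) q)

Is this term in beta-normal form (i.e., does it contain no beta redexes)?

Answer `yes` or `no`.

Term: (((((\f.(\g.(\h.((f h) g)))) ((\d.(\e.((d e) e))) r)) (\f.(\g.(\h.((f h) g))))) (\b.(\c.b))) q)
Found 2 beta redex(es).

Answer: no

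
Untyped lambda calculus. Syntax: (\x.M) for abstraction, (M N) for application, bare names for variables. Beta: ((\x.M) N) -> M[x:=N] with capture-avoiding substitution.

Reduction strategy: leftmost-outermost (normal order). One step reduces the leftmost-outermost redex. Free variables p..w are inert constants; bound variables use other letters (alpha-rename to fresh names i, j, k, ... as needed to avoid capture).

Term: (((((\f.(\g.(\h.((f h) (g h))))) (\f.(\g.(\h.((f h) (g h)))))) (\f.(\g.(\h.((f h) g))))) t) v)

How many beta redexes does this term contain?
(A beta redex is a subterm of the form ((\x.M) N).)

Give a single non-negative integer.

Answer: 1

Derivation:
Term: (((((\f.(\g.(\h.((f h) (g h))))) (\f.(\g.(\h.((f h) (g h)))))) (\f.(\g.(\h.((f h) g))))) t) v)
  Redex: ((\f.(\g.(\h.((f h) (g h))))) (\f.(\g.(\h.((f h) (g h))))))
Total redexes: 1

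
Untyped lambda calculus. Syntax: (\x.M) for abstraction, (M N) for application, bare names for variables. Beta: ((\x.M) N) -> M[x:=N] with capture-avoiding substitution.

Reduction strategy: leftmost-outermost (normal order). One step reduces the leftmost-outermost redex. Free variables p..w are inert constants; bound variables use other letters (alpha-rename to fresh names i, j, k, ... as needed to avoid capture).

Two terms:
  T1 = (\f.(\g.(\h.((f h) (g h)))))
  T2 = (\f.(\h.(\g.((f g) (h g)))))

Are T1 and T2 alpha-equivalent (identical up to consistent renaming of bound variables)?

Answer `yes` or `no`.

Answer: yes

Derivation:
Term 1: (\f.(\g.(\h.((f h) (g h)))))
Term 2: (\f.(\h.(\g.((f g) (h g)))))
Alpha-equivalence: compare structure up to binder renaming.
Result: True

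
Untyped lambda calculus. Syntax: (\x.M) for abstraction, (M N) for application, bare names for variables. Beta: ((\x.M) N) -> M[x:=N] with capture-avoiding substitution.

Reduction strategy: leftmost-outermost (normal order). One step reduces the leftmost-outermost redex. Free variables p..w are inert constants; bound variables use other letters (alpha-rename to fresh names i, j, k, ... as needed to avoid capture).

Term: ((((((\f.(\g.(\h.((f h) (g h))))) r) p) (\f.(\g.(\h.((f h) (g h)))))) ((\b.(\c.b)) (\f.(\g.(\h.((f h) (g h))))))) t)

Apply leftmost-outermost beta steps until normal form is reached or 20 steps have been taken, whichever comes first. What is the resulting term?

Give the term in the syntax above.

Answer: ((((r (\f.(\g.(\h.((f h) (g h)))))) (p (\f.(\g.(\h.((f h) (g h))))))) (\c.(\f.(\g.(\h.((f h) (g h))))))) t)

Derivation:
Step 0: ((((((\f.(\g.(\h.((f h) (g h))))) r) p) (\f.(\g.(\h.((f h) (g h)))))) ((\b.(\c.b)) (\f.(\g.(\h.((f h) (g h))))))) t)
Step 1: (((((\g.(\h.((r h) (g h)))) p) (\f.(\g.(\h.((f h) (g h)))))) ((\b.(\c.b)) (\f.(\g.(\h.((f h) (g h))))))) t)
Step 2: ((((\h.((r h) (p h))) (\f.(\g.(\h.((f h) (g h)))))) ((\b.(\c.b)) (\f.(\g.(\h.((f h) (g h))))))) t)
Step 3: ((((r (\f.(\g.(\h.((f h) (g h)))))) (p (\f.(\g.(\h.((f h) (g h))))))) ((\b.(\c.b)) (\f.(\g.(\h.((f h) (g h))))))) t)
Step 4: ((((r (\f.(\g.(\h.((f h) (g h)))))) (p (\f.(\g.(\h.((f h) (g h))))))) (\c.(\f.(\g.(\h.((f h) (g h))))))) t)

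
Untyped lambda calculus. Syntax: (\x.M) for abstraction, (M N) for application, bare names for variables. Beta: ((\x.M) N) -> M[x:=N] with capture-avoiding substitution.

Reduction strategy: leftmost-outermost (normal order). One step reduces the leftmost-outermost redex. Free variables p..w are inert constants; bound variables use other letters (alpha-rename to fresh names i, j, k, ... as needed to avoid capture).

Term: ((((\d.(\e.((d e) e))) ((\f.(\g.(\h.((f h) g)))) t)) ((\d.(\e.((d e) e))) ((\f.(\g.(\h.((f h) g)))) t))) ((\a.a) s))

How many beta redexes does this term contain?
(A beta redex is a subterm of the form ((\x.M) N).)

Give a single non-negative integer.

Answer: 5

Derivation:
Term: ((((\d.(\e.((d e) e))) ((\f.(\g.(\h.((f h) g)))) t)) ((\d.(\e.((d e) e))) ((\f.(\g.(\h.((f h) g)))) t))) ((\a.a) s))
  Redex: ((\d.(\e.((d e) e))) ((\f.(\g.(\h.((f h) g)))) t))
  Redex: ((\f.(\g.(\h.((f h) g)))) t)
  Redex: ((\d.(\e.((d e) e))) ((\f.(\g.(\h.((f h) g)))) t))
  Redex: ((\f.(\g.(\h.((f h) g)))) t)
  Redex: ((\a.a) s)
Total redexes: 5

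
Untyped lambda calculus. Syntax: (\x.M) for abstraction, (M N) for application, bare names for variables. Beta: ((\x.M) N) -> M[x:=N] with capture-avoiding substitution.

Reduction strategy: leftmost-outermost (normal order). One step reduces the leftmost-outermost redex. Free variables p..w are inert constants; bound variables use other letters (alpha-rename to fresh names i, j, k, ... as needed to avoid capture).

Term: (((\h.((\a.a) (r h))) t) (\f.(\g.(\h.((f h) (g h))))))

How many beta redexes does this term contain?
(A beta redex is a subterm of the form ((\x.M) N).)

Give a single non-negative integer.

Answer: 2

Derivation:
Term: (((\h.((\a.a) (r h))) t) (\f.(\g.(\h.((f h) (g h))))))
  Redex: ((\h.((\a.a) (r h))) t)
  Redex: ((\a.a) (r h))
Total redexes: 2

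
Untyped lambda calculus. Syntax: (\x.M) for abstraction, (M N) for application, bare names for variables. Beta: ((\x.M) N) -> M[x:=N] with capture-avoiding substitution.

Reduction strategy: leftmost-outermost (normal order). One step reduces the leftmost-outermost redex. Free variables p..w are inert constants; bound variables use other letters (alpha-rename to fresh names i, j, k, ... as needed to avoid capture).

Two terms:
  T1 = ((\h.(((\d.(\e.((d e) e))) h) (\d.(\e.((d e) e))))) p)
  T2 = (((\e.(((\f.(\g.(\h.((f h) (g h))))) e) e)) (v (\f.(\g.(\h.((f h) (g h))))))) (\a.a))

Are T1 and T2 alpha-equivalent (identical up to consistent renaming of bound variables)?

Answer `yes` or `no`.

Term 1: ((\h.(((\d.(\e.((d e) e))) h) (\d.(\e.((d e) e))))) p)
Term 2: (((\e.(((\f.(\g.(\h.((f h) (g h))))) e) e)) (v (\f.(\g.(\h.((f h) (g h))))))) (\a.a))
Alpha-equivalence: compare structure up to binder renaming.
Result: False

Answer: no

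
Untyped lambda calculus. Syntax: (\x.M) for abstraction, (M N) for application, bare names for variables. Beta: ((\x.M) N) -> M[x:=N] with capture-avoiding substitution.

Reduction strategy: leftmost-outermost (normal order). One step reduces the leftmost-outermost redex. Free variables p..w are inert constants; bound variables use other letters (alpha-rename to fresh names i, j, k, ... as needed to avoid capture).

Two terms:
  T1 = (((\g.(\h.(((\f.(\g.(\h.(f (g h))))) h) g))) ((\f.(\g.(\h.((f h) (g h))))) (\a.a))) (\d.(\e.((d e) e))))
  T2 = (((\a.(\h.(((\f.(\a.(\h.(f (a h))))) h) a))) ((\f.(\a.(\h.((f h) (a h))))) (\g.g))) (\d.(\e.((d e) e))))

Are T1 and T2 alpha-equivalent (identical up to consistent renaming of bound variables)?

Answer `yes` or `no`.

Answer: yes

Derivation:
Term 1: (((\g.(\h.(((\f.(\g.(\h.(f (g h))))) h) g))) ((\f.(\g.(\h.((f h) (g h))))) (\a.a))) (\d.(\e.((d e) e))))
Term 2: (((\a.(\h.(((\f.(\a.(\h.(f (a h))))) h) a))) ((\f.(\a.(\h.((f h) (a h))))) (\g.g))) (\d.(\e.((d e) e))))
Alpha-equivalence: compare structure up to binder renaming.
Result: True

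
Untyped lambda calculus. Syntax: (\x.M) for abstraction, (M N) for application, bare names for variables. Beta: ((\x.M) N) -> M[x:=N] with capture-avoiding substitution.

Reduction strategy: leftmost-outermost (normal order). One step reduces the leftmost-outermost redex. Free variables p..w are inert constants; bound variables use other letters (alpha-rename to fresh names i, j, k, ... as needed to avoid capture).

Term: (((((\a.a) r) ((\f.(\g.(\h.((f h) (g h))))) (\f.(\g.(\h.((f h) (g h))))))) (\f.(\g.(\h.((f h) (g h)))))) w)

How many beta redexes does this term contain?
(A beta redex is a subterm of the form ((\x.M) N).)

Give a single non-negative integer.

Answer: 2

Derivation:
Term: (((((\a.a) r) ((\f.(\g.(\h.((f h) (g h))))) (\f.(\g.(\h.((f h) (g h))))))) (\f.(\g.(\h.((f h) (g h)))))) w)
  Redex: ((\a.a) r)
  Redex: ((\f.(\g.(\h.((f h) (g h))))) (\f.(\g.(\h.((f h) (g h))))))
Total redexes: 2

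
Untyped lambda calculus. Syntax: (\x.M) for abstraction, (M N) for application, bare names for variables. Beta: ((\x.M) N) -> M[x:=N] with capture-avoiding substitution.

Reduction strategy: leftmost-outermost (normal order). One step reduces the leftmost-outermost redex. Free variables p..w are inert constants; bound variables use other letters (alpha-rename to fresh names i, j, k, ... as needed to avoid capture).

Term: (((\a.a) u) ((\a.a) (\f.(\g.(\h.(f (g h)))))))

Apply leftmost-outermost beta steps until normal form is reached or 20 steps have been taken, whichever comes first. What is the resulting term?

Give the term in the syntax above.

Answer: (u (\f.(\g.(\h.(f (g h))))))

Derivation:
Step 0: (((\a.a) u) ((\a.a) (\f.(\g.(\h.(f (g h)))))))
Step 1: (u ((\a.a) (\f.(\g.(\h.(f (g h)))))))
Step 2: (u (\f.(\g.(\h.(f (g h))))))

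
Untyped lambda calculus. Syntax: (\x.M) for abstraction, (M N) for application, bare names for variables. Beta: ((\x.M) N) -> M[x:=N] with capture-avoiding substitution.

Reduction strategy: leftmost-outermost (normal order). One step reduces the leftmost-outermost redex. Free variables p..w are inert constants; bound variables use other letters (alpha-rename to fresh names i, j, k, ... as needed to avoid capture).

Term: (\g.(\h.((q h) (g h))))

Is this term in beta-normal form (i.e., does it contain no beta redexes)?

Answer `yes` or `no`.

Term: (\g.(\h.((q h) (g h))))
No beta redexes found.

Answer: yes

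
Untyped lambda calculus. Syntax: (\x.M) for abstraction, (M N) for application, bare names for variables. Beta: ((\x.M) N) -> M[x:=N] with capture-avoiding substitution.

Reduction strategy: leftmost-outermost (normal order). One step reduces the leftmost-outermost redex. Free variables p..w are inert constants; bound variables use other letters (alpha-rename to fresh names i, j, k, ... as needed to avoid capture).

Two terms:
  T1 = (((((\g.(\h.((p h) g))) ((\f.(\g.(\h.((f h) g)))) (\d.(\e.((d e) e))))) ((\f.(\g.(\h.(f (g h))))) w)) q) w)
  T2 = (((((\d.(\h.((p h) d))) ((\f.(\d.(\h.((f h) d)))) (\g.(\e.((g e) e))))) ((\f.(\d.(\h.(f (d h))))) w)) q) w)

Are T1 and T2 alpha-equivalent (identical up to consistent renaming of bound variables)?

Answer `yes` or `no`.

Term 1: (((((\g.(\h.((p h) g))) ((\f.(\g.(\h.((f h) g)))) (\d.(\e.((d e) e))))) ((\f.(\g.(\h.(f (g h))))) w)) q) w)
Term 2: (((((\d.(\h.((p h) d))) ((\f.(\d.(\h.((f h) d)))) (\g.(\e.((g e) e))))) ((\f.(\d.(\h.(f (d h))))) w)) q) w)
Alpha-equivalence: compare structure up to binder renaming.
Result: True

Answer: yes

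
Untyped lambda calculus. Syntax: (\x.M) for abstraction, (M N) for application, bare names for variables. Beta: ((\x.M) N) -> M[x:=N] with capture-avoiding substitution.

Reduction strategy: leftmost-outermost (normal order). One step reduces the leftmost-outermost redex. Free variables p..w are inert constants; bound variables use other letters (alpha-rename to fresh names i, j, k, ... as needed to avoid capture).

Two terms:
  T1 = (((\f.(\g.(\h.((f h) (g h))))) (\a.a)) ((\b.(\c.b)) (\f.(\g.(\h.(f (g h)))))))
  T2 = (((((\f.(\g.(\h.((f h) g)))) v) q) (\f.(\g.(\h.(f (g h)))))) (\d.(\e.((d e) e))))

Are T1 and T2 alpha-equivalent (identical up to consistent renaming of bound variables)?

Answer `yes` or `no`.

Term 1: (((\f.(\g.(\h.((f h) (g h))))) (\a.a)) ((\b.(\c.b)) (\f.(\g.(\h.(f (g h)))))))
Term 2: (((((\f.(\g.(\h.((f h) g)))) v) q) (\f.(\g.(\h.(f (g h)))))) (\d.(\e.((d e) e))))
Alpha-equivalence: compare structure up to binder renaming.
Result: False

Answer: no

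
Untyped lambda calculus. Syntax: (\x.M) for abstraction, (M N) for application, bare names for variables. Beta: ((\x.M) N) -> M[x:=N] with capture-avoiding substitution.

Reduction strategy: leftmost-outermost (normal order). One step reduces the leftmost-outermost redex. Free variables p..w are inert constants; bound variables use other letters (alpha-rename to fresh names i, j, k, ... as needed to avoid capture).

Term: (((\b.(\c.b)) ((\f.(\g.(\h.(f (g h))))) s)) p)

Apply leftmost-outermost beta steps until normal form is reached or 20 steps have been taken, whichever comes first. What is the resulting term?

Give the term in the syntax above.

Answer: (\g.(\h.(s (g h))))

Derivation:
Step 0: (((\b.(\c.b)) ((\f.(\g.(\h.(f (g h))))) s)) p)
Step 1: ((\c.((\f.(\g.(\h.(f (g h))))) s)) p)
Step 2: ((\f.(\g.(\h.(f (g h))))) s)
Step 3: (\g.(\h.(s (g h))))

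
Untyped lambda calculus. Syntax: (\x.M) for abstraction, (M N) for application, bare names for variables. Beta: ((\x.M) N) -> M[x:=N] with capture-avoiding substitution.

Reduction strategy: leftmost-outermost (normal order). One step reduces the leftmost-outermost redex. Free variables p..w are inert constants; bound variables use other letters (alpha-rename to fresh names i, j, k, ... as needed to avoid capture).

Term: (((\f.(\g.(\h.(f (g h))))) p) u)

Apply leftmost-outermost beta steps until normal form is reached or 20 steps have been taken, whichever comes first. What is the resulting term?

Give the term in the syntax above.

Step 0: (((\f.(\g.(\h.(f (g h))))) p) u)
Step 1: ((\g.(\h.(p (g h)))) u)
Step 2: (\h.(p (u h)))

Answer: (\h.(p (u h)))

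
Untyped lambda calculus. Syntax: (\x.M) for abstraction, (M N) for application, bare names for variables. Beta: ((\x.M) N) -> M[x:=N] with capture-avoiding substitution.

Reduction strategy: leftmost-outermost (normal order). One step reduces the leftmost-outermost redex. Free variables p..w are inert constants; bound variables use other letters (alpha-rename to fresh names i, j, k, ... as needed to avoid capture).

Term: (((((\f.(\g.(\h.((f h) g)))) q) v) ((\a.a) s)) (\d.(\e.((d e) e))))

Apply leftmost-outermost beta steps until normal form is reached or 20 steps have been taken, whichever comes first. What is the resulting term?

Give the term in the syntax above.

Step 0: (((((\f.(\g.(\h.((f h) g)))) q) v) ((\a.a) s)) (\d.(\e.((d e) e))))
Step 1: ((((\g.(\h.((q h) g))) v) ((\a.a) s)) (\d.(\e.((d e) e))))
Step 2: (((\h.((q h) v)) ((\a.a) s)) (\d.(\e.((d e) e))))
Step 3: (((q ((\a.a) s)) v) (\d.(\e.((d e) e))))
Step 4: (((q s) v) (\d.(\e.((d e) e))))

Answer: (((q s) v) (\d.(\e.((d e) e))))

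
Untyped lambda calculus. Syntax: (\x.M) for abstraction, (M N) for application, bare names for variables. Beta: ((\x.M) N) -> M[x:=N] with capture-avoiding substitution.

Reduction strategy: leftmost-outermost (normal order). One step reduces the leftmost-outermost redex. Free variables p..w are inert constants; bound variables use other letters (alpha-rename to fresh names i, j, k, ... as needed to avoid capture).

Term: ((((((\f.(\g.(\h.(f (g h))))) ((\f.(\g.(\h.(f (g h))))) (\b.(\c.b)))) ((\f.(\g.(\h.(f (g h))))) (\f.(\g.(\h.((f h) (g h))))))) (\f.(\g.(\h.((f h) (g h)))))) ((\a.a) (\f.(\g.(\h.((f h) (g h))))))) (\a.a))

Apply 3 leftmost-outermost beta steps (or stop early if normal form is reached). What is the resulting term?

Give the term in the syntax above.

Answer: (((((\f.(\g.(\h.(f (g h))))) (\b.(\c.b))) (((\f.(\g.(\h.(f (g h))))) (\f.(\g.(\h.((f h) (g h)))))) (\f.(\g.(\h.((f h) (g h))))))) ((\a.a) (\f.(\g.(\h.((f h) (g h))))))) (\a.a))

Derivation:
Step 0: ((((((\f.(\g.(\h.(f (g h))))) ((\f.(\g.(\h.(f (g h))))) (\b.(\c.b)))) ((\f.(\g.(\h.(f (g h))))) (\f.(\g.(\h.((f h) (g h))))))) (\f.(\g.(\h.((f h) (g h)))))) ((\a.a) (\f.(\g.(\h.((f h) (g h))))))) (\a.a))
Step 1: (((((\g.(\h.(((\f.(\g.(\h.(f (g h))))) (\b.(\c.b))) (g h)))) ((\f.(\g.(\h.(f (g h))))) (\f.(\g.(\h.((f h) (g h))))))) (\f.(\g.(\h.((f h) (g h)))))) ((\a.a) (\f.(\g.(\h.((f h) (g h))))))) (\a.a))
Step 2: ((((\h.(((\f.(\g.(\h.(f (g h))))) (\b.(\c.b))) (((\f.(\g.(\h.(f (g h))))) (\f.(\g.(\h.((f h) (g h)))))) h))) (\f.(\g.(\h.((f h) (g h)))))) ((\a.a) (\f.(\g.(\h.((f h) (g h))))))) (\a.a))
Step 3: (((((\f.(\g.(\h.(f (g h))))) (\b.(\c.b))) (((\f.(\g.(\h.(f (g h))))) (\f.(\g.(\h.((f h) (g h)))))) (\f.(\g.(\h.((f h) (g h))))))) ((\a.a) (\f.(\g.(\h.((f h) (g h))))))) (\a.a))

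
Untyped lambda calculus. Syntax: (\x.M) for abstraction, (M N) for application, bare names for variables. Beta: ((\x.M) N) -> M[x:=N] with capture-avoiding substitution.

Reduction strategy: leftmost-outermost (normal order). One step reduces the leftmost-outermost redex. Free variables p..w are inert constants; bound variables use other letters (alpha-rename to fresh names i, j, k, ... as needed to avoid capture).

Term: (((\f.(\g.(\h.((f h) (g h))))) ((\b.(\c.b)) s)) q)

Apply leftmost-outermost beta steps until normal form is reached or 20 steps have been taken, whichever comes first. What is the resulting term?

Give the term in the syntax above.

Answer: (\h.(s (q h)))

Derivation:
Step 0: (((\f.(\g.(\h.((f h) (g h))))) ((\b.(\c.b)) s)) q)
Step 1: ((\g.(\h.((((\b.(\c.b)) s) h) (g h)))) q)
Step 2: (\h.((((\b.(\c.b)) s) h) (q h)))
Step 3: (\h.(((\c.s) h) (q h)))
Step 4: (\h.(s (q h)))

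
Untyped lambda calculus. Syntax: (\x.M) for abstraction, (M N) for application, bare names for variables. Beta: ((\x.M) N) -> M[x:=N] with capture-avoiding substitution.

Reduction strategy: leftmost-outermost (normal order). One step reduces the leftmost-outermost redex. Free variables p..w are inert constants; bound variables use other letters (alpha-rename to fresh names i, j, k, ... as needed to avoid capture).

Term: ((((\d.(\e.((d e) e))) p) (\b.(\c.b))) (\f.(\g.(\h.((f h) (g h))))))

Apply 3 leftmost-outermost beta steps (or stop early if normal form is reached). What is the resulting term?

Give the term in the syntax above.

Answer: (((p (\b.(\c.b))) (\b.(\c.b))) (\f.(\g.(\h.((f h) (g h))))))

Derivation:
Step 0: ((((\d.(\e.((d e) e))) p) (\b.(\c.b))) (\f.(\g.(\h.((f h) (g h))))))
Step 1: (((\e.((p e) e)) (\b.(\c.b))) (\f.(\g.(\h.((f h) (g h))))))
Step 2: (((p (\b.(\c.b))) (\b.(\c.b))) (\f.(\g.(\h.((f h) (g h))))))
Step 3: (normal form reached)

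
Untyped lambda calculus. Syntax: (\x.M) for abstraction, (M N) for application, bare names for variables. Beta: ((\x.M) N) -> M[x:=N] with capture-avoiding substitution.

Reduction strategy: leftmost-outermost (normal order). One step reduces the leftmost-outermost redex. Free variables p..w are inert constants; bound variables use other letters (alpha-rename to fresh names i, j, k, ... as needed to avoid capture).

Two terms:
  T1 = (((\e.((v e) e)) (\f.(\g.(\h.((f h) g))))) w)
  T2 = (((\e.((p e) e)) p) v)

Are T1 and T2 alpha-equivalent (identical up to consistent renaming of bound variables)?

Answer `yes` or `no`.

Answer: no

Derivation:
Term 1: (((\e.((v e) e)) (\f.(\g.(\h.((f h) g))))) w)
Term 2: (((\e.((p e) e)) p) v)
Alpha-equivalence: compare structure up to binder renaming.
Result: False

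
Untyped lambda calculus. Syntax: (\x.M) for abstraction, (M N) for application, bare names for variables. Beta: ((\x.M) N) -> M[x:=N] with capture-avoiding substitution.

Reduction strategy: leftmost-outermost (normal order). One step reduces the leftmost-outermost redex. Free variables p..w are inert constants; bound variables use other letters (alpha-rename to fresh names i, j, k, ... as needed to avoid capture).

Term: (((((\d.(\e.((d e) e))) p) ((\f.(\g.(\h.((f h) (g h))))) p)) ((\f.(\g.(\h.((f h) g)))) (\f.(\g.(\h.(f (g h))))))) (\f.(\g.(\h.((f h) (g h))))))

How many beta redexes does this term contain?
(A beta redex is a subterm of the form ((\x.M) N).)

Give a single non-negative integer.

Term: (((((\d.(\e.((d e) e))) p) ((\f.(\g.(\h.((f h) (g h))))) p)) ((\f.(\g.(\h.((f h) g)))) (\f.(\g.(\h.(f (g h))))))) (\f.(\g.(\h.((f h) (g h))))))
  Redex: ((\d.(\e.((d e) e))) p)
  Redex: ((\f.(\g.(\h.((f h) (g h))))) p)
  Redex: ((\f.(\g.(\h.((f h) g)))) (\f.(\g.(\h.(f (g h))))))
Total redexes: 3

Answer: 3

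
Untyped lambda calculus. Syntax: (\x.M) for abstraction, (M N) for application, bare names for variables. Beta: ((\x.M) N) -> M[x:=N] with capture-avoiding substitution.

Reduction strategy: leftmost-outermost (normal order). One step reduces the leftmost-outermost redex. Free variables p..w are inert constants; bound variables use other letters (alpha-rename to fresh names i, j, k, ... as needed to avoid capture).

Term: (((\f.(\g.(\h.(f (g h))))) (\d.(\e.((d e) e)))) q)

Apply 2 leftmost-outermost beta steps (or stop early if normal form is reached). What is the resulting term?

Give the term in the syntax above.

Step 0: (((\f.(\g.(\h.(f (g h))))) (\d.(\e.((d e) e)))) q)
Step 1: ((\g.(\h.((\d.(\e.((d e) e))) (g h)))) q)
Step 2: (\h.((\d.(\e.((d e) e))) (q h)))

Answer: (\h.((\d.(\e.((d e) e))) (q h)))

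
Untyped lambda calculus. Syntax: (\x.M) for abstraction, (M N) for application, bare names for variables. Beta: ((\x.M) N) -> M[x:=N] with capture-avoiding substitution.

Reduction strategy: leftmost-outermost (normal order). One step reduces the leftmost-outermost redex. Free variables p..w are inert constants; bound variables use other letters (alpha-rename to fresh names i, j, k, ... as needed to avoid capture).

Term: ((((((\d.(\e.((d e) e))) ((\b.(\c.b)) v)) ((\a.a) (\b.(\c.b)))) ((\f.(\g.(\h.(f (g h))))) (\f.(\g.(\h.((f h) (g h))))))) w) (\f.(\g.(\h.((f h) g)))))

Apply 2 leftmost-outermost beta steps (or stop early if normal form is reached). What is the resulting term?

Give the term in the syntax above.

Answer: (((((((\b.(\c.b)) v) ((\a.a) (\b.(\c.b)))) ((\a.a) (\b.(\c.b)))) ((\f.(\g.(\h.(f (g h))))) (\f.(\g.(\h.((f h) (g h))))))) w) (\f.(\g.(\h.((f h) g)))))

Derivation:
Step 0: ((((((\d.(\e.((d e) e))) ((\b.(\c.b)) v)) ((\a.a) (\b.(\c.b)))) ((\f.(\g.(\h.(f (g h))))) (\f.(\g.(\h.((f h) (g h))))))) w) (\f.(\g.(\h.((f h) g)))))
Step 1: (((((\e.((((\b.(\c.b)) v) e) e)) ((\a.a) (\b.(\c.b)))) ((\f.(\g.(\h.(f (g h))))) (\f.(\g.(\h.((f h) (g h))))))) w) (\f.(\g.(\h.((f h) g)))))
Step 2: (((((((\b.(\c.b)) v) ((\a.a) (\b.(\c.b)))) ((\a.a) (\b.(\c.b)))) ((\f.(\g.(\h.(f (g h))))) (\f.(\g.(\h.((f h) (g h))))))) w) (\f.(\g.(\h.((f h) g)))))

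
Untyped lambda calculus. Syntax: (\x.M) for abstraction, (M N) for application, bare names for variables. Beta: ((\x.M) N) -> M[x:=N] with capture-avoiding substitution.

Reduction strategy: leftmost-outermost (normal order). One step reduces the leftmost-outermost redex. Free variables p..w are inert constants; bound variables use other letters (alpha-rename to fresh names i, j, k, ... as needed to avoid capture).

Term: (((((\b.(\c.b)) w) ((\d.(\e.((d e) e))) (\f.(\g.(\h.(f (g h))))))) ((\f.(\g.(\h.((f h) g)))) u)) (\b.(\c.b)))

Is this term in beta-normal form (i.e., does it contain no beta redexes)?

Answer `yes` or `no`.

Answer: no

Derivation:
Term: (((((\b.(\c.b)) w) ((\d.(\e.((d e) e))) (\f.(\g.(\h.(f (g h))))))) ((\f.(\g.(\h.((f h) g)))) u)) (\b.(\c.b)))
Found 3 beta redex(es).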